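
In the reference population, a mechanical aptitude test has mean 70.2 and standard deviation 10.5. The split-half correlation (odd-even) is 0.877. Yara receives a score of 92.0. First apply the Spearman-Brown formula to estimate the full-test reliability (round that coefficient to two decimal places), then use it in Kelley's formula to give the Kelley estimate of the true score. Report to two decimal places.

Spearman-Brown: ρ = 2r/(1 + r) = 2(0.877)/(1 + 0.877) = 1.7540/1.877 = 0.9345 → 0.93
T̂ = ρX + (1 − ρ)μ
  = 0.93 × 92.0 + 0.07 × 70.2
  = 85.560 + 4.914
  = 90.474
  ≈ 90.47

90.47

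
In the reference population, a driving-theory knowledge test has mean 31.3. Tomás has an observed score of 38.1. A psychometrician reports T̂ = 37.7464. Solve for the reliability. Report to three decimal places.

T̂ = ρX + (1 − ρ)μ  ⇒  T̂ − μ = ρ(X − μ)
ρ = (T̂ − μ)/(X − μ) = (37.7464 − 31.3) / (38.1 − 31.3) = 6.4464 / 6.8 = 0.94800

0.948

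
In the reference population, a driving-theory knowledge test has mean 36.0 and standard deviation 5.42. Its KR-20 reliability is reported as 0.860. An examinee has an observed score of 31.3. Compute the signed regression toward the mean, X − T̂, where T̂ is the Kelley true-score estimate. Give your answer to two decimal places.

-0.66

T̂ = 0.860(31.3) + 0.140(36.0) = 26.9180 + 5.0400 = 31.9580 → 31.958
X − T̂ = 31.3 − 31.958 = -0.658 → -0.66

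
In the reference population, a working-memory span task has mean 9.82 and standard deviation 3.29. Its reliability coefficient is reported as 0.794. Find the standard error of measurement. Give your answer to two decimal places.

1.49

SEM = SD · √(1 − ρ) = 3.29 × √0.206 = 3.29 × 0.4539 = 1.493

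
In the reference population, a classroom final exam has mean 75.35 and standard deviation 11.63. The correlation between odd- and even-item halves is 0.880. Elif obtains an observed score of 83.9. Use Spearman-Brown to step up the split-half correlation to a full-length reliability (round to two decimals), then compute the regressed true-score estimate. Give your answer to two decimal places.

Spearman-Brown: ρ = 2r/(1 + r) = 2(0.880)/(1 + 0.880) = 1.7600/1.880 = 0.9362 → 0.94
T̂ = ρX + (1 − ρ)μ
  = 0.94 × 83.9 + 0.06 × 75.35
  = 78.866 + 4.5210
  = 83.387
  ≈ 83.39

83.39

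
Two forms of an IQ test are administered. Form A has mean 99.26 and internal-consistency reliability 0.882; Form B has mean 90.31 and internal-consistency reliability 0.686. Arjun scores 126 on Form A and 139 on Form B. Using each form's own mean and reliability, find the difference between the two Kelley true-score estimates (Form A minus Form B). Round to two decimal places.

-0.87

T̂_A = 0.882(126) + 0.118(99.26) = 122.8447
T̂_B = 0.686(139) + 0.314(90.31) = 123.7113
T̂_A − T̂_B = -0.8667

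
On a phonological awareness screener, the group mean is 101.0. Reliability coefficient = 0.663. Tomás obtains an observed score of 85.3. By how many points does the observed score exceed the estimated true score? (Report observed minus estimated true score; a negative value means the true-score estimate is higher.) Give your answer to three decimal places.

T̂ = ρX + (1 − ρ)μ
  = 0.663 × 85.3 + 0.337 × 101.0
  = 56.5539 + 34.0370
  = 90.59090
  ≈ 90.5909
X − T̂ = 85.3 − 90.5909 = -5.2909 → -5.291

-5.291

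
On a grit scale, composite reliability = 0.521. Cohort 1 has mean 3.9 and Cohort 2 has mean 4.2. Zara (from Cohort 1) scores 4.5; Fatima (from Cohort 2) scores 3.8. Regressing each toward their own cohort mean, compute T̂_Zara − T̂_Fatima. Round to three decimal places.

T̂_Zara = 0.521(4.5) + 0.479(3.9) = 4.21260
T̂_Fatima = 0.521(3.8) + 0.479(4.2) = 3.99160
Difference = 4.21260 − 3.99160 = 0.22100

0.221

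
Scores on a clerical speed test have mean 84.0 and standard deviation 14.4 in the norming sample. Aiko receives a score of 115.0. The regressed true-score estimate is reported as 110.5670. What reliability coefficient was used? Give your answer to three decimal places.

T̂ = ρX + (1 − ρ)μ  ⇒  T̂ − μ = ρ(X − μ)
ρ = (T̂ − μ)/(X − μ) = (110.5670 − 84.0) / (115.0 − 84.0) = 26.5670 / 31.0 = 0.85700

0.857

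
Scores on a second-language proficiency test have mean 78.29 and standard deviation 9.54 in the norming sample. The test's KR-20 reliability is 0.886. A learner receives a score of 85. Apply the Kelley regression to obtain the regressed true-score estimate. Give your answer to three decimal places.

84.235

Weight the observed score by reliability and the mean by (1 − reliability): T̂ = 0.886·85 + 0.114·78.29 = 75.310 + 8.92506 = 84.2351.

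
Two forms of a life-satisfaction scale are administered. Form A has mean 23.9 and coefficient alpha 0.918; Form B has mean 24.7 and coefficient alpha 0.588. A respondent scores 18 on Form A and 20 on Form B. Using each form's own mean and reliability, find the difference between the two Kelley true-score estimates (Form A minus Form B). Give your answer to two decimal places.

T̂_A = 0.918(18) + 0.082(23.9) = 18.4838
T̂_B = 0.588(20) + 0.412(24.7) = 21.9364
T̂_A − T̂_B = -3.4526

-3.45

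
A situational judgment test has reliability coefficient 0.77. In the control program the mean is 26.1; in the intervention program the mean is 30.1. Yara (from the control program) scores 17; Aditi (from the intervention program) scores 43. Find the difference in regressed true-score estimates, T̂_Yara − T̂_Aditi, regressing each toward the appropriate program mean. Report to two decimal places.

-20.94

T̂_Yara = 0.77(17) + 0.23(26.1) = 19.0930
T̂_Aditi = 0.77(43) + 0.23(30.1) = 40.0330
Difference = 19.0930 − 40.0330 = -20.9400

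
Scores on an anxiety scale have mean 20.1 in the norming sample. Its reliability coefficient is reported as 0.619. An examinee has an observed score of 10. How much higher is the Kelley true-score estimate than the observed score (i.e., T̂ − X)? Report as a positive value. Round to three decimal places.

T̂ = ρX + (1 − ρ)μ
  = 0.619 × 10 + 0.381 × 20.1
  = 6.190 + 7.6581
  = 13.84810
  ≈ 13.8481
T̂ − X = 13.8481 − 10 = 3.8481 → 3.848

3.848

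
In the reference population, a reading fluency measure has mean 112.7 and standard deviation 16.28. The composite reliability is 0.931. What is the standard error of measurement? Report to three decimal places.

SEM = SD · √(1 − ρ) = 16.28 × √0.069 = 16.28 × 0.2627 = 4.2764

4.276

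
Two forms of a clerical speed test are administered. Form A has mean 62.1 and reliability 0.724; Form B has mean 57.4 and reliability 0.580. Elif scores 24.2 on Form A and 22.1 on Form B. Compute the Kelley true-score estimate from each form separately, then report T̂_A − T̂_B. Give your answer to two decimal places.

-2.27

T̂_A = 0.724(24.2) + 0.276(62.1) = 34.6604
T̂_B = 0.580(22.1) + 0.420(57.4) = 36.9260
T̂_A − T̂_B = -2.2656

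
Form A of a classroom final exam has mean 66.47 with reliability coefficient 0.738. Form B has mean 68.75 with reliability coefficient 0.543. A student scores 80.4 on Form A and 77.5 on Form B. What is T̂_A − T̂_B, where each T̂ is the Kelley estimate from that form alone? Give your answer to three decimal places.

T̂_A = 0.738(80.4) + 0.262(66.47) = 76.75034
T̂_B = 0.543(77.5) + 0.457(68.75) = 73.50125
T̂_A − T̂_B = 3.24909

3.249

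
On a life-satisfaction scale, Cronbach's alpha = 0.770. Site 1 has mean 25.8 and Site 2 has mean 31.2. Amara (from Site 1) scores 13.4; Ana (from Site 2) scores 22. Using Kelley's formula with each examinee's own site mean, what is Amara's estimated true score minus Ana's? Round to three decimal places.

T̂_Amara = 0.770(13.4) + 0.230(25.8) = 16.25200
T̂_Ana = 0.770(22) + 0.230(31.2) = 24.11600
Difference = 16.25200 − 24.11600 = -7.86400

-7.864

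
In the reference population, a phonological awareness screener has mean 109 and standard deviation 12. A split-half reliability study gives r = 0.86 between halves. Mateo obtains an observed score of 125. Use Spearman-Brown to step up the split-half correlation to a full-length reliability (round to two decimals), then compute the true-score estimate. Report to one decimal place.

Spearman-Brown: ρ = 2r/(1 + r) = 2(0.86)/(1 + 0.86) = 1.720/1.86 = 0.9247 → 0.92
T̂ = ρX + (1 − ρ)μ
  = 0.92 × 125 + 0.08 × 109
  = 115.00 + 8.72
  = 123.72
  ≈ 123.7

123.7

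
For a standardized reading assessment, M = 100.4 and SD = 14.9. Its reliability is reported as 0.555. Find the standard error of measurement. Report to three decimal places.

SEM = SD · √(1 − ρ) = 14.9 × √0.445 = 14.9 × 0.6671 = 9.9395

9.940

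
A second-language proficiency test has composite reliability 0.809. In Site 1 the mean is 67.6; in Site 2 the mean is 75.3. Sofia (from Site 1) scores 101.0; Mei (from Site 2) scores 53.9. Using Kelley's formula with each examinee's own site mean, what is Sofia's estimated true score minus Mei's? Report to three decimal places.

36.633

T̂_Sofia = 0.809(101.0) + 0.191(67.6) = 94.62060
T̂_Mei = 0.809(53.9) + 0.191(75.3) = 57.98740
Difference = 94.62060 − 57.98740 = 36.63320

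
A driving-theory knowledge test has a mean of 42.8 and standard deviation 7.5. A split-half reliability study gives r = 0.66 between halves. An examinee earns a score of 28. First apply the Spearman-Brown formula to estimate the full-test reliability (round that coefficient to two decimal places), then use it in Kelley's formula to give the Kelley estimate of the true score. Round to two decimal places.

Spearman-Brown: ρ = 2r/(1 + r) = 2(0.66)/(1 + 0.66) = 1.320/1.66 = 0.7952 → 0.80
T̂ = 0.80(28) + 0.20(42.8) = 22.40 + 8.560 = 30.960 → 30.96

30.96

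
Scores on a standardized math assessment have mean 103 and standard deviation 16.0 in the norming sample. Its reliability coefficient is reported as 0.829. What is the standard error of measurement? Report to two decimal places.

SEM = SD · √(1 − ρ) = 16.0 × √0.171 = 16.0 × 0.4135 = 6.616

6.62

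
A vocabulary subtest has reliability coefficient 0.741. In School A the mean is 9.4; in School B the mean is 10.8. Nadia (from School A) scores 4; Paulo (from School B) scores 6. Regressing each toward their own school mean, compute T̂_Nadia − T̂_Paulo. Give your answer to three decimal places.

-1.845

T̂_Nadia = 0.741(4) + 0.259(9.4) = 5.39860
T̂_Paulo = 0.741(6) + 0.259(10.8) = 7.24320
Difference = 5.39860 − 7.24320 = -1.84460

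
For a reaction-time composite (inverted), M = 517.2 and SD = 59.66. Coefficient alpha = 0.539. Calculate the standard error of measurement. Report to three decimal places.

40.507

SEM = SD · √(1 − ρ) = 59.66 × √0.461 = 59.66 × 0.6790 = 40.5073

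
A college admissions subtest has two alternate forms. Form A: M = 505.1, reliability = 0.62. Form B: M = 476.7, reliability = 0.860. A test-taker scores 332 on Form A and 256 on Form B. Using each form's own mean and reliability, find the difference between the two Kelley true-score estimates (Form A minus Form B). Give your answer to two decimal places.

110.88

T̂_A = 0.62(332) + 0.38(505.1) = 397.7780
T̂_B = 0.860(256) + 0.140(476.7) = 286.8980
T̂_A − T̂_B = 110.8800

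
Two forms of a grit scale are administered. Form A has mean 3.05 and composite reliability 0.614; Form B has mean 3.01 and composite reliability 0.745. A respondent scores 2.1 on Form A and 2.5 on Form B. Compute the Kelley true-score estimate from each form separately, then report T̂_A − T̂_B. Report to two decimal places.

T̂_A = 0.614(2.1) + 0.386(3.05) = 2.4667
T̂_B = 0.745(2.5) + 0.255(3.01) = 2.6300
T̂_A − T̂_B = -0.1633

-0.16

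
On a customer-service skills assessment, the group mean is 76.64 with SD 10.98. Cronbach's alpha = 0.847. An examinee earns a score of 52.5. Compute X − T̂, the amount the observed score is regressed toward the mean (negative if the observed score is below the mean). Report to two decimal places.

-3.69

T̂ = 0.847(52.5) + 0.153(76.64) = 44.4675 + 11.72592 = 56.1934 → 56.193
X − T̂ = 52.5 − 56.193 = -3.693 → -3.69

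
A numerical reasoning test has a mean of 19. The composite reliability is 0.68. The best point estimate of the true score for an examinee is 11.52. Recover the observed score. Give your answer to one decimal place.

8.0

T̂ = ρX + (1 − ρ)μ  ⇒  X = (T̂ − (1 − ρ)μ) / ρ
X = (11.52 − 0.32 × 19) / 0.68 = (11.52 − 6.08) / 0.68 = 5.44 / 0.68 = 8.000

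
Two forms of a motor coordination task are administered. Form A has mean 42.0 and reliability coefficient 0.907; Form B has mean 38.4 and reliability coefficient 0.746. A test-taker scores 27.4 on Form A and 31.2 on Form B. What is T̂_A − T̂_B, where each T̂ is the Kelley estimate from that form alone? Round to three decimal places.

T̂_A = 0.907(27.4) + 0.093(42.0) = 28.75780
T̂_B = 0.746(31.2) + 0.254(38.4) = 33.02880
T̂_A − T̂_B = -4.27100

-4.271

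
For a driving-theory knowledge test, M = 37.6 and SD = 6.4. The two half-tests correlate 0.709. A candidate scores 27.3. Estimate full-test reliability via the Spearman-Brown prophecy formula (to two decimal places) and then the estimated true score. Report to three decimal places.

Spearman-Brown: ρ = 2r/(1 + r) = 2(0.709)/(1 + 0.709) = 1.4180/1.709 = 0.8297 → 0.83
Kelley's formula gives T̂ = 0.83·27.3 + 0.17·37.6 = 22.659 + 6.392 = 29.0510.

29.051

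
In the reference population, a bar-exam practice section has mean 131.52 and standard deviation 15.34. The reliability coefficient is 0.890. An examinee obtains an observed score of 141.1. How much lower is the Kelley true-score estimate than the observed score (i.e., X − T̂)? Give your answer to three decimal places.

T̂ = ρX + (1 − ρ)μ
  = 0.890 × 141.1 + 0.110 × 131.52
  = 125.5790 + 14.46720
  = 140.04620
  ≈ 140.0462
X − T̂ = 141.1 − 140.0462 = 1.0538 → 1.054

1.054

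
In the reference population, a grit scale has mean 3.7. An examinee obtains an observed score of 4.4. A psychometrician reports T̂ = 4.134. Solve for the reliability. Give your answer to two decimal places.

0.62

T̂ = ρX + (1 − ρ)μ  ⇒  T̂ − μ = ρ(X − μ)
ρ = (T̂ − μ)/(X − μ) = (4.134 − 3.7) / (4.4 − 3.7) = 0.434 / 0.7 = 0.6200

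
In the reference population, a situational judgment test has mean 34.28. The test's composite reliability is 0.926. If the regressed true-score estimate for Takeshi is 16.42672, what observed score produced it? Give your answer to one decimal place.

T̂ = ρX + (1 − ρ)μ  ⇒  X = (T̂ − (1 − ρ)μ) / ρ
X = (16.42672 − 0.074 × 34.28) / 0.926 = (16.42672 − 2.53672) / 0.926 = 13.89000 / 0.926 = 15.000

15.0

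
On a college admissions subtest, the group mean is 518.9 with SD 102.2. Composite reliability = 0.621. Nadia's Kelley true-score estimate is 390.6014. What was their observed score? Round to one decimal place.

312.3

T̂ = ρX + (1 − ρ)μ  ⇒  X = (T̂ − (1 − ρ)μ) / ρ
X = (390.6014 − 0.379 × 518.9) / 0.621 = (390.6014 − 196.6631) / 0.621 = 193.9383 / 0.621 = 312.300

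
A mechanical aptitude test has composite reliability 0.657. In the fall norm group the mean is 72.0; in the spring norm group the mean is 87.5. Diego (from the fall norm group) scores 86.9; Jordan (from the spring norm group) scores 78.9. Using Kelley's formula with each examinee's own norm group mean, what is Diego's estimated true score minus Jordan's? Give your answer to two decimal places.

T̂_Diego = 0.657(86.9) + 0.343(72.0) = 81.7893
T̂_Jordan = 0.657(78.9) + 0.343(87.5) = 81.8498
Difference = 81.7893 − 81.8498 = -0.0605

-0.06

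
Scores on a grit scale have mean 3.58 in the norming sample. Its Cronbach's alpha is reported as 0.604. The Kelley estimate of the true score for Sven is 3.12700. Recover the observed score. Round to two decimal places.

2.83

T̂ = ρX + (1 − ρ)μ  ⇒  X = (T̂ − (1 − ρ)μ) / ρ
X = (3.12700 − 0.396 × 3.58) / 0.604 = (3.12700 − 1.41768) / 0.604 = 1.70932 / 0.604 = 2.8300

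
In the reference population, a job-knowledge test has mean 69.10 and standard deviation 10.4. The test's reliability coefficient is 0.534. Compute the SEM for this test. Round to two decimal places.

7.10

SEM = SD · √(1 − ρ) = 10.4 × √0.466 = 10.4 × 0.6826 = 7.099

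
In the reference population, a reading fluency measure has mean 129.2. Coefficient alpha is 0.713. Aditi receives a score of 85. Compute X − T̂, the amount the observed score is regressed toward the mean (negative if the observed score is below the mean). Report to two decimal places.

-12.69

Regress the observed score toward the mean by the unreliability: T̂ = 0.713·85 + 0.287·129.2 = 60.605 + 37.0804 = 97.6854.
X − T̂ = 85 − 97.685 = -12.685 → -12.69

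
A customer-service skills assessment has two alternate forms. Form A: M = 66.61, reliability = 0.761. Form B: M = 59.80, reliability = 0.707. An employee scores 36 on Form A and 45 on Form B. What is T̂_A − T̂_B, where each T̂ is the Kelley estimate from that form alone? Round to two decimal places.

-6.02

T̂_A = 0.761(36) + 0.239(66.61) = 43.3158
T̂_B = 0.707(45) + 0.293(59.80) = 49.3364
T̂_A − T̂_B = -6.0206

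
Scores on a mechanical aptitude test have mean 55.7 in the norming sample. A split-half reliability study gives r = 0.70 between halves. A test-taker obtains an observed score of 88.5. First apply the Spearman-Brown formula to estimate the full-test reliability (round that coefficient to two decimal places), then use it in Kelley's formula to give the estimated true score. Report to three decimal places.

82.596

Spearman-Brown: ρ = 2r/(1 + r) = 2(0.70)/(1 + 0.70) = 1.400/1.70 = 0.8235 → 0.82
T̂ = ρX + (1 − ρ)μ
  = 0.82 × 88.5 + 0.18 × 55.7
  = 72.570 + 10.026
  = 82.5960
  ≈ 82.596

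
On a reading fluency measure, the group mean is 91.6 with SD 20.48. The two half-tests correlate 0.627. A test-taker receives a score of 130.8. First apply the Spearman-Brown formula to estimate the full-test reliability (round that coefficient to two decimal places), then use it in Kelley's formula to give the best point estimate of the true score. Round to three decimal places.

121.784

Spearman-Brown: ρ = 2r/(1 + r) = 2(0.627)/(1 + 0.627) = 1.2540/1.627 = 0.7707 → 0.77
Regress the observed score toward the mean by the unreliability: T̂ = 0.77·130.8 + 0.23·91.6 = 100.716 + 21.068 = 121.7840.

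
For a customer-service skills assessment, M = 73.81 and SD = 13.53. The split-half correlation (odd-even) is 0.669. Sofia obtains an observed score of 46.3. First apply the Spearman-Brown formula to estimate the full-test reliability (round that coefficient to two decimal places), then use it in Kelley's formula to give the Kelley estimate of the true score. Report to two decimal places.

51.80

Spearman-Brown: ρ = 2r/(1 + r) = 2(0.669)/(1 + 0.669) = 1.3380/1.669 = 0.8017 → 0.80
Kelley's formula gives T̂ = 0.80·46.3 + 0.20·73.81 = 37.040 + 14.7620 = 51.802.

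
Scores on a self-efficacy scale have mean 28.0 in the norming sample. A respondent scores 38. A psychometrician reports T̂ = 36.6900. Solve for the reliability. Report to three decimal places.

T̂ = ρX + (1 − ρ)μ  ⇒  T̂ − μ = ρ(X − μ)
ρ = (T̂ − μ)/(X − μ) = (36.6900 − 28.0) / (38 − 28.0) = 8.6900 / 10.0 = 0.86900

0.869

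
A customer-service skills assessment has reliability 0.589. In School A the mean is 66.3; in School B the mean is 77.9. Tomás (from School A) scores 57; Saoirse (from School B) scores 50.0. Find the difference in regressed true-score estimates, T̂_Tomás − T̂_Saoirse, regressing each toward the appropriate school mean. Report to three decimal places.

T̂_Tomás = 0.589(57) + 0.411(66.3) = 60.82230
T̂_Saoirse = 0.589(50.0) + 0.411(77.9) = 61.46690
Difference = 60.82230 − 61.46690 = -0.64460

-0.645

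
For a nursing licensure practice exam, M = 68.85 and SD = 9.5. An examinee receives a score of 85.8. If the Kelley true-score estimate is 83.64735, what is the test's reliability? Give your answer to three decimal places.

T̂ = ρX + (1 − ρ)μ  ⇒  T̂ − μ = ρ(X − μ)
ρ = (T̂ − μ)/(X − μ) = (83.64735 − 68.85) / (85.8 − 68.85) = 14.79735 / 16.95 = 0.87300

0.873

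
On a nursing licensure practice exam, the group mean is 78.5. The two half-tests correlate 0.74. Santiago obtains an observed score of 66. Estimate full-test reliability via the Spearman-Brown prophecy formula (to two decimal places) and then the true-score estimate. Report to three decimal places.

67.875

Spearman-Brown: ρ = 2r/(1 + r) = 2(0.74)/(1 + 0.74) = 1.480/1.74 = 0.8506 → 0.85
T̂ = ρX + (1 − ρ)μ
  = 0.85 × 66 + 0.15 × 78.5
  = 56.10 + 11.775
  = 67.8750
  ≈ 67.875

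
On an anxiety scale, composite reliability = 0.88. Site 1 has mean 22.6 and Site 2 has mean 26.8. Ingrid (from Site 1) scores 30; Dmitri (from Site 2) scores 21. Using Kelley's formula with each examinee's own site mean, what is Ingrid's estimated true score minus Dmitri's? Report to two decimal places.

T̂_Ingrid = 0.88(30) + 0.12(22.6) = 29.1120
T̂_Dmitri = 0.88(21) + 0.12(26.8) = 21.6960
Difference = 29.1120 − 21.6960 = 7.4160

7.42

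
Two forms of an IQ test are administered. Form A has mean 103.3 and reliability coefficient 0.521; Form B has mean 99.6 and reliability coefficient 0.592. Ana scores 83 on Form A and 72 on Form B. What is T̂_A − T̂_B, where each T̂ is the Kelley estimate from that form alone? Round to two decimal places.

9.46

T̂_A = 0.521(83) + 0.479(103.3) = 92.7237
T̂_B = 0.592(72) + 0.408(99.6) = 83.2608
T̂_A − T̂_B = 9.4629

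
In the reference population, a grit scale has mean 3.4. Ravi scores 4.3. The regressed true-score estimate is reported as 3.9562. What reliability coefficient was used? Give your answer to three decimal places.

0.618

T̂ = ρX + (1 − ρ)μ  ⇒  T̂ − μ = ρ(X − μ)
ρ = (T̂ − μ)/(X − μ) = (3.9562 − 3.4) / (4.3 − 3.4) = 0.5562 / 0.9 = 0.61800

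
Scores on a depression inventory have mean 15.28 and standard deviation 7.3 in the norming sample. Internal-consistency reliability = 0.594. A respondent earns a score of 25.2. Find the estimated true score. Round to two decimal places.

T̂ = ρX + (1 − ρ)μ
  = 0.594 × 25.2 + 0.406 × 15.28
  = 14.9688 + 6.20368
  = 21.172
  ≈ 21.17

21.17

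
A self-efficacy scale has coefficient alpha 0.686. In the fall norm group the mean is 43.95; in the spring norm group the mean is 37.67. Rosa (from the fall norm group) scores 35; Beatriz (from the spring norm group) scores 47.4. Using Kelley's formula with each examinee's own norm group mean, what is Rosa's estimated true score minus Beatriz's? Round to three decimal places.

-6.534

T̂_Rosa = 0.686(35) + 0.314(43.95) = 37.81030
T̂_Beatriz = 0.686(47.4) + 0.314(37.67) = 44.34478
Difference = 37.81030 − 44.34478 = -6.53448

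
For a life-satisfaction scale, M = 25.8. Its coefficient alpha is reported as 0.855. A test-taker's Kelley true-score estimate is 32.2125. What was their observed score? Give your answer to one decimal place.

T̂ = ρX + (1 − ρ)μ  ⇒  X = (T̂ − (1 − ρ)μ) / ρ
X = (32.2125 − 0.145 × 25.8) / 0.855 = (32.2125 − 3.7410) / 0.855 = 28.4715 / 0.855 = 33.300

33.3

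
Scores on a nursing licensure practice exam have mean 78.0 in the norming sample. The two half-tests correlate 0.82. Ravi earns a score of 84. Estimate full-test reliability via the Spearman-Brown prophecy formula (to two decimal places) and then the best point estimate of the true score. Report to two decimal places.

Spearman-Brown: ρ = 2r/(1 + r) = 2(0.82)/(1 + 0.82) = 1.640/1.82 = 0.9011 → 0.90
Regress the observed score toward the mean by the unreliability: T̂ = 0.90·84 + 0.10·78.0 = 75.60 + 7.800 = 83.400.

83.40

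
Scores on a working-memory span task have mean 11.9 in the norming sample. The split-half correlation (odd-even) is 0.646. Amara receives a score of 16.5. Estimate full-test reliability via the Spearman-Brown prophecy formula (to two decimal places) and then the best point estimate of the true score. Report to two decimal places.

15.49

Spearman-Brown: ρ = 2r/(1 + r) = 2(0.646)/(1 + 0.646) = 1.2920/1.646 = 0.7849 → 0.78
Kelley's formula gives T̂ = 0.78·16.5 + 0.22·11.9 = 12.870 + 2.618 = 15.488.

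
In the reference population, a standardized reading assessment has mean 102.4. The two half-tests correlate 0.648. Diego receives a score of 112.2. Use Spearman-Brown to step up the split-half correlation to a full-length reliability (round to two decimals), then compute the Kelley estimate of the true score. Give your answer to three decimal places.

Spearman-Brown: ρ = 2r/(1 + r) = 2(0.648)/(1 + 0.648) = 1.2960/1.648 = 0.7864 → 0.79
T̂ = ρX + (1 − ρ)μ
  = 0.79 × 112.2 + 0.21 × 102.4
  = 88.638 + 21.504
  = 110.1420
  ≈ 110.142

110.142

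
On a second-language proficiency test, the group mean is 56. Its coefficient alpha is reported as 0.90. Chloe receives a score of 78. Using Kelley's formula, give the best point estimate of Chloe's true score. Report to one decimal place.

T̂ = 0.90(78) + 0.10(56) = 70.20 + 5.60 = 75.80 → 75.8

75.8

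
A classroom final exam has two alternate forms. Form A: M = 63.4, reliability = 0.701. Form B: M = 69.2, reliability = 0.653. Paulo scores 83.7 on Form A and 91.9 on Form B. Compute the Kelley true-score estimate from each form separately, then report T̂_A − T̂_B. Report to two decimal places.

T̂_A = 0.701(83.7) + 0.299(63.4) = 77.6303
T̂_B = 0.653(91.9) + 0.347(69.2) = 84.0231
T̂_A − T̂_B = -6.3928

-6.39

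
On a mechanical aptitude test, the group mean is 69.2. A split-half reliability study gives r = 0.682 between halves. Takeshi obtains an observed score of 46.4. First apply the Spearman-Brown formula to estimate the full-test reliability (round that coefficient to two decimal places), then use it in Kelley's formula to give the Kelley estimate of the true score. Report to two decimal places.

Spearman-Brown: ρ = 2r/(1 + r) = 2(0.682)/(1 + 0.682) = 1.3640/1.682 = 0.8109 → 0.81
T̂ = 0.81(46.4) + 0.19(69.2) = 37.584 + 13.148 = 50.732 → 50.73

50.73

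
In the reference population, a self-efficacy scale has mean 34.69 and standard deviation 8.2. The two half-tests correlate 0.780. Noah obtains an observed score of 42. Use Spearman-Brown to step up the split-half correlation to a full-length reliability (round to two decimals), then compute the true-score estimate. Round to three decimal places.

Spearman-Brown: ρ = 2r/(1 + r) = 2(0.780)/(1 + 0.780) = 1.5600/1.780 = 0.8764 → 0.88
T̂ = 0.88(42) + 0.12(34.69) = 36.96 + 4.1628 = 41.1228 → 41.123

41.123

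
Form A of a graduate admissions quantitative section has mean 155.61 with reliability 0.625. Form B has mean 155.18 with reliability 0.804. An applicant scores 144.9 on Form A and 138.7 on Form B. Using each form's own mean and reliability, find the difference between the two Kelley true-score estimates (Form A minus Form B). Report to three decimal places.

6.986

T̂_A = 0.625(144.9) + 0.375(155.61) = 148.91625
T̂_B = 0.804(138.7) + 0.196(155.18) = 141.93008
T̂_A − T̂_B = 6.98617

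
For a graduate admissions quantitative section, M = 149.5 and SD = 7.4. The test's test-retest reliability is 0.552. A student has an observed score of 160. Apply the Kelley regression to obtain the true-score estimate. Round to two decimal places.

155.30

T̂ = ρX + (1 − ρ)μ
  = 0.552 × 160 + 0.448 × 149.5
  = 88.320 + 66.9760
  = 155.296
  ≈ 155.30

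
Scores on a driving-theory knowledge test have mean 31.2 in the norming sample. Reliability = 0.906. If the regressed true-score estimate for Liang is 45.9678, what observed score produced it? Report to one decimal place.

47.5

T̂ = ρX + (1 − ρ)μ  ⇒  X = (T̂ − (1 − ρ)μ) / ρ
X = (45.9678 − 0.094 × 31.2) / 0.906 = (45.9678 − 2.9328) / 0.906 = 43.0350 / 0.906 = 47.500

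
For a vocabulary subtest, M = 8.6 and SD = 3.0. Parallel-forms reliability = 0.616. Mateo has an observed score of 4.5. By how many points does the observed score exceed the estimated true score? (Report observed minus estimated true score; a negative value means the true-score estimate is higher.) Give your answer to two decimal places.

-1.57

T̂ = 0.616(4.5) + 0.384(8.6) = 2.7720 + 3.3024 = 6.0744 → 6.074
X − T̂ = 4.5 − 6.074 = -1.574 → -1.57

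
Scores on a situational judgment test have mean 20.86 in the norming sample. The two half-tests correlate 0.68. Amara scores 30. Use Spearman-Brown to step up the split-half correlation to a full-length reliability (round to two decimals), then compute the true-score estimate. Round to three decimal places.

Spearman-Brown: ρ = 2r/(1 + r) = 2(0.68)/(1 + 0.68) = 1.360/1.68 = 0.8095 → 0.81
T̂ = ρX + (1 − ρ)μ
  = 0.81 × 30 + 0.19 × 20.86
  = 24.30 + 3.9634
  = 28.2634
  ≈ 28.263

28.263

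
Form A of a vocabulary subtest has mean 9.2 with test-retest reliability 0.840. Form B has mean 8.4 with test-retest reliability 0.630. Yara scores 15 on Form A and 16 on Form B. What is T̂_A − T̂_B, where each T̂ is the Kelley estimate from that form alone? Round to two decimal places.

0.88

T̂_A = 0.840(15) + 0.160(9.2) = 14.0720
T̂_B = 0.630(16) + 0.370(8.4) = 13.1880
T̂_A − T̂_B = 0.8840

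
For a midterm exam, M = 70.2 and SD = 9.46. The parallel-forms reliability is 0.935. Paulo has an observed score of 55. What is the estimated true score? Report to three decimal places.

T̂ = ρX + (1 − ρ)μ
  = 0.935 × 55 + 0.065 × 70.2
  = 51.425 + 4.5630
  = 55.9880
  ≈ 55.988

55.988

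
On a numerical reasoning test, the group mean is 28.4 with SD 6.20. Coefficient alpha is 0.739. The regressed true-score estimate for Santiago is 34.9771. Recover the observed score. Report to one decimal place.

T̂ = ρX + (1 − ρ)μ  ⇒  X = (T̂ − (1 − ρ)μ) / ρ
X = (34.9771 − 0.261 × 28.4) / 0.739 = (34.9771 − 7.4124) / 0.739 = 27.5647 / 0.739 = 37.300

37.3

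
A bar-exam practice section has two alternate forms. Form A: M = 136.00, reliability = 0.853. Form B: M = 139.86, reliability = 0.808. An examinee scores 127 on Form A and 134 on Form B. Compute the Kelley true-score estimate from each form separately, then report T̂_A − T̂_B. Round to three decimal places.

T̂_A = 0.853(127) + 0.147(136.00) = 128.32300
T̂_B = 0.808(134) + 0.192(139.86) = 135.12512
T̂_A − T̂_B = -6.80212

-6.802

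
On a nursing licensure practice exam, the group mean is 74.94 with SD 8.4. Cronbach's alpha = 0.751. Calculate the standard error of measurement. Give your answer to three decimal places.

4.192

SEM = SD · √(1 − ρ) = 8.4 × √0.249 = 8.4 × 0.4990 = 4.1916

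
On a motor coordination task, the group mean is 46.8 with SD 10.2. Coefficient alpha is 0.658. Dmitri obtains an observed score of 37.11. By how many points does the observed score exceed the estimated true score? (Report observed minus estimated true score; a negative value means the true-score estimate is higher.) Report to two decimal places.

T̂ = ρX + (1 − ρ)μ
  = 0.658 × 37.11 + 0.342 × 46.8
  = 24.41838 + 16.0056
  = 40.4240
  ≈ 40.424
X − T̂ = 37.11 − 40.424 = -3.314 → -3.31

-3.31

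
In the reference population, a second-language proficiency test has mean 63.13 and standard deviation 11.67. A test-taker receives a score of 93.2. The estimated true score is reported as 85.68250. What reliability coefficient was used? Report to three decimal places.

0.750

T̂ = ρX + (1 − ρ)μ  ⇒  T̂ − μ = ρ(X − μ)
ρ = (T̂ − μ)/(X − μ) = (85.68250 − 63.13) / (93.2 − 63.13) = 22.55250 / 30.07 = 0.75000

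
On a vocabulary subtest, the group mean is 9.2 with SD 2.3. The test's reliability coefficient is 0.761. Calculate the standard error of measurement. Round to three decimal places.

1.124

SEM = SD · √(1 − ρ) = 2.3 × √0.239 = 2.3 × 0.4889 = 1.1244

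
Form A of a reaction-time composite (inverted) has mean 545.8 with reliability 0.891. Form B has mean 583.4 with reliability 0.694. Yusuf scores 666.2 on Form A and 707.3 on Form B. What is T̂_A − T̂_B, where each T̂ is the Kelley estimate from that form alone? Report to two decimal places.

-16.31

T̂_A = 0.891(666.2) + 0.109(545.8) = 653.0764
T̂_B = 0.694(707.3) + 0.306(583.4) = 669.3866
T̂_A − T̂_B = -16.3102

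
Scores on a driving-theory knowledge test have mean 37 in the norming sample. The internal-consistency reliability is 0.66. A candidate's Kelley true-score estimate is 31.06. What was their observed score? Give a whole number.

28

T̂ = ρX + (1 − ρ)μ  ⇒  X = (T̂ − (1 − ρ)μ) / ρ
X = (31.06 − 0.34 × 37) / 0.66 = (31.06 − 12.58) / 0.66 = 18.48 / 0.66 = 28.00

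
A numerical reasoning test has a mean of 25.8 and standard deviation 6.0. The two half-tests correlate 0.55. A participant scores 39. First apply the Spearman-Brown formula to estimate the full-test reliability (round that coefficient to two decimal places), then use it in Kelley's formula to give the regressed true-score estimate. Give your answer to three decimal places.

35.172

Spearman-Brown: ρ = 2r/(1 + r) = 2(0.55)/(1 + 0.55) = 1.100/1.55 = 0.7097 → 0.71
T̂ = ρX + (1 − ρ)μ
  = 0.71 × 39 + 0.29 × 25.8
  = 27.69 + 7.482
  = 35.1720
  ≈ 35.172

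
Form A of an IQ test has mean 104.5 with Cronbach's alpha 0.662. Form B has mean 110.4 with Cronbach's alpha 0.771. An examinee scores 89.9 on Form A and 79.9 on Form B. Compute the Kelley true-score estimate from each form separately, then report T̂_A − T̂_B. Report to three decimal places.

7.950

T̂_A = 0.662(89.9) + 0.338(104.5) = 94.83480
T̂_B = 0.771(79.9) + 0.229(110.4) = 86.88450
T̂_A − T̂_B = 7.95030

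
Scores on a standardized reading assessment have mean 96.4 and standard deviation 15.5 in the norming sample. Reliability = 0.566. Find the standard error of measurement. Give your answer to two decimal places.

10.21

SEM = SD · √(1 − ρ) = 15.5 × √0.434 = 15.5 × 0.6588 = 10.211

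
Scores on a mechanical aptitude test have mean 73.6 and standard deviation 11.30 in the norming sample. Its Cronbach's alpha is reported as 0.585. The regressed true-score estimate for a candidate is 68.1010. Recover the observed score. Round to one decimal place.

T̂ = ρX + (1 − ρ)μ  ⇒  X = (T̂ − (1 − ρ)μ) / ρ
X = (68.1010 − 0.415 × 73.6) / 0.585 = (68.1010 − 30.5440) / 0.585 = 37.5570 / 0.585 = 64.200

64.2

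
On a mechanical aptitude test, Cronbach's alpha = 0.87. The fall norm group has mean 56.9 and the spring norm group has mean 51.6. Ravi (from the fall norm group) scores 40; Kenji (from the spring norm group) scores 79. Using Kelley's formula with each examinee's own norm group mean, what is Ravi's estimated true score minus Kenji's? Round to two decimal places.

T̂_Ravi = 0.87(40) + 0.13(56.9) = 42.1970
T̂_Kenji = 0.87(79) + 0.13(51.6) = 75.4380
Difference = 42.1970 − 75.4380 = -33.2410

-33.24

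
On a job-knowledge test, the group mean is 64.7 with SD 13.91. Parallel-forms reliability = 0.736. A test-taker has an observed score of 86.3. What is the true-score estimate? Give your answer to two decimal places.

T̂ = 0.736(86.3) + 0.264(64.7) = 63.5168 + 17.0808 = 80.598 → 80.60

80.60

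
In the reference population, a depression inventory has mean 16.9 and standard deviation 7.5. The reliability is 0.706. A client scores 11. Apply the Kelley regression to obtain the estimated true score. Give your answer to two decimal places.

12.73

T̂ = ρX + (1 − ρ)μ
  = 0.706 × 11 + 0.294 × 16.9
  = 7.766 + 4.9686
  = 12.735
  ≈ 12.73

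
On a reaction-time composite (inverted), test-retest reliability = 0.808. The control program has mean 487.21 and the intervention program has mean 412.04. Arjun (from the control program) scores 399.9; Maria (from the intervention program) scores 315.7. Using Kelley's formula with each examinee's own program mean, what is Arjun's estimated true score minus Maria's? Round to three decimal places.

82.466

T̂_Arjun = 0.808(399.9) + 0.192(487.21) = 416.66352
T̂_Maria = 0.808(315.7) + 0.192(412.04) = 334.19728
Difference = 416.66352 − 334.19728 = 82.46624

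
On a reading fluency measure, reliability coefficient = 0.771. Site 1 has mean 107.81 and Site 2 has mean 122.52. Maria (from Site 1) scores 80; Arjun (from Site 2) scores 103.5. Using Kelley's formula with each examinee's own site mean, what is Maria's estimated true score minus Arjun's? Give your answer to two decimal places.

-21.49

T̂_Maria = 0.771(80) + 0.229(107.81) = 86.3685
T̂_Arjun = 0.771(103.5) + 0.229(122.52) = 107.8556
Difference = 86.3685 − 107.8556 = -21.4871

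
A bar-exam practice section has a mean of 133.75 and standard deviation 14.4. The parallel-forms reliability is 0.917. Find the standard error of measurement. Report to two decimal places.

4.15

SEM = SD · √(1 − ρ) = 14.4 × √0.083 = 14.4 × 0.2881 = 4.149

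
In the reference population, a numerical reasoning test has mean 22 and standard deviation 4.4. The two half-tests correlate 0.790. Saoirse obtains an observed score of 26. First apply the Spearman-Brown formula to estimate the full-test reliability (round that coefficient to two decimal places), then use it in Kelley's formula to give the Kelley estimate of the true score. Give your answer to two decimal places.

Spearman-Brown: ρ = 2r/(1 + r) = 2(0.790)/(1 + 0.790) = 1.5800/1.790 = 0.8827 → 0.88
Kelley's formula gives T̂ = 0.88·26 + 0.12·22 = 22.88 + 2.64 = 25.520.

25.52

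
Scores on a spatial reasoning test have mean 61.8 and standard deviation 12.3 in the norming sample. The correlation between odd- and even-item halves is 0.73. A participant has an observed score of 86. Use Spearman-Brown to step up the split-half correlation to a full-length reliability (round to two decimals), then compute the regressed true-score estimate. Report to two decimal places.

Spearman-Brown: ρ = 2r/(1 + r) = 2(0.73)/(1 + 0.73) = 1.460/1.73 = 0.8439 → 0.84
T̂ = ρX + (1 − ρ)μ
  = 0.84 × 86 + 0.16 × 61.8
  = 72.24 + 9.888
  = 82.128
  ≈ 82.13

82.13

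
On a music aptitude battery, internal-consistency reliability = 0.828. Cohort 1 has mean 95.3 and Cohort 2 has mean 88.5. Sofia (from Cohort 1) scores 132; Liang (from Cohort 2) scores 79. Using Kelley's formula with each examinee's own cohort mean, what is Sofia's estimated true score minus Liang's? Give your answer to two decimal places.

45.05

T̂_Sofia = 0.828(132) + 0.172(95.3) = 125.6876
T̂_Liang = 0.828(79) + 0.172(88.5) = 80.6340
Difference = 125.6876 − 80.6340 = 45.0536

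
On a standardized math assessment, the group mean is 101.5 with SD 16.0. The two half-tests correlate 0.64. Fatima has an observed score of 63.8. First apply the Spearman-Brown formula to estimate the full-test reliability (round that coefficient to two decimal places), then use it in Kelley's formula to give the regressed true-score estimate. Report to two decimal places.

Spearman-Brown: ρ = 2r/(1 + r) = 2(0.64)/(1 + 0.64) = 1.280/1.64 = 0.7805 → 0.78
T̂ = 0.78(63.8) + 0.22(101.5) = 49.764 + 22.330 = 72.094 → 72.09

72.09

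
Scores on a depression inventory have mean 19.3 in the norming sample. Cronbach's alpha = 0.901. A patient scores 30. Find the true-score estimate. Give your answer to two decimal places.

T̂ = ρX + (1 − ρ)μ
  = 0.901 × 30 + 0.099 × 19.3
  = 27.030 + 1.9107
  = 28.941
  ≈ 28.94

28.94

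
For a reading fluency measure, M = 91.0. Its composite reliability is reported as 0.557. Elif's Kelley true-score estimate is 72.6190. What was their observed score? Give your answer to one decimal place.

T̂ = ρX + (1 − ρ)μ  ⇒  X = (T̂ − (1 − ρ)μ) / ρ
X = (72.6190 − 0.443 × 91.0) / 0.557 = (72.6190 − 40.3130) / 0.557 = 32.3060 / 0.557 = 58.000

58.0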